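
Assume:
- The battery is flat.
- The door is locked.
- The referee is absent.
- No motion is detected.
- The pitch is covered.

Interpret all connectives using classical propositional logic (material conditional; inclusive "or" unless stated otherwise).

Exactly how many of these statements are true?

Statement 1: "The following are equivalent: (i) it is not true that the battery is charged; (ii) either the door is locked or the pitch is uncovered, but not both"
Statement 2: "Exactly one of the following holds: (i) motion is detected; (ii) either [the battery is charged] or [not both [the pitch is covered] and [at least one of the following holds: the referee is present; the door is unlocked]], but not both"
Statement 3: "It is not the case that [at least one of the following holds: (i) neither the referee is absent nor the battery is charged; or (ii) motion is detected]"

Let P = "the battery is charged" (False), Q = "the door is locked" (True), U = "the pitch is covered" (True), S = "motion is detected" (False), R = "the referee is present" (False).

Statement 1: Formalization: not P iff (Q xor not U)

not P = not False = True
not U = not True = False
Q xor not U = True xor False = True
not P iff (Q xor not U) = True iff True = True
So Statement 1 is true.

Statement 2: Parsed as S xor (P xor (U nand (R or not Q)))

not Q = not True = False
R or not Q = False or False = False
U nand (R or not Q) = True nand False = True
P xor (U nand (R or not Q)) = False xor True = True
S xor (P xor (U nand (R or not Q))) = False xor True = True
Hence Statement 2 is true.

Statement 3: Parsed as not ((not R nor P) or S)

not R = not False = True
not R nor P = True nor False = False
(not R nor P) or S = False or False = False
not ((not R nor P) or S) = not False = True
Hence Statement 3 is true.

True statements: 3 (Statement 1, Statement 2, Statement 3).

3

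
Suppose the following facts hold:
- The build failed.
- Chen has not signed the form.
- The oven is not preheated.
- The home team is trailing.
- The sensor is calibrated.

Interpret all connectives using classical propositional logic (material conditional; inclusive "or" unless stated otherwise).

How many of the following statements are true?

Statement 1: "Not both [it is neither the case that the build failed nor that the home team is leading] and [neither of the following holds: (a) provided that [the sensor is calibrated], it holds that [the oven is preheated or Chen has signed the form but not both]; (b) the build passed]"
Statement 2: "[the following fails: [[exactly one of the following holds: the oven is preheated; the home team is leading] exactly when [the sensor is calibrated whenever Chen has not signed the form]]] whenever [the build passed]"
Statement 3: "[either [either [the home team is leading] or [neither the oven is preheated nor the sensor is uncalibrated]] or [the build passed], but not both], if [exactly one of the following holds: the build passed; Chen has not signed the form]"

3

Let P = "the build passed" (F), S = "the home team is leading" (F), U = "the sensor is calibrated" (T), R = "the oven is preheated" (F), Q = "Chen has signed the form" (F).

Statement 1: This is (~P nor S) nand ((U -> (R xor Q)) nor P).

~P = ~F = T
~P nor S = T nor F = F
R xor Q = F xor F = F
U -> (R xor Q) = T -> F = F
(U -> (R xor Q)) nor P = F nor F = T
(~P nor S) nand ((U -> (R xor Q)) nor P) = F nand T = T
Thus Statement 1 is true.

Statement 2: Parsed as P -> ~((R xor S) <-> (~Q -> U))

R xor S = F xor F = F
~Q = ~F = T
~Q -> U = T -> T = T
(R xor S) <-> (~Q -> U) = F <-> T = F
~((R xor S) <-> (~Q -> U)) = ~F = T
P -> ~((R xor S) <-> (~Q -> U)) = F -> T = T
So Statement 2 is true.

Statement 3: This is (P xor ~Q) -> ((S | (R nor ~U)) xor P).

~Q = ~F = T
P xor ~Q = F xor T = T
~U = ~T = F
R nor ~U = F nor F = T
S | (R nor ~U) = F | T = T
(S | (R nor ~U)) xor P = T xor F = T
(P xor ~Q) -> ((S | (R nor ~U)) xor P) = T -> T = T
So Statement 3 is true.

3 of the 3 statements are true (Statement 1, Statement 2, Statement 3).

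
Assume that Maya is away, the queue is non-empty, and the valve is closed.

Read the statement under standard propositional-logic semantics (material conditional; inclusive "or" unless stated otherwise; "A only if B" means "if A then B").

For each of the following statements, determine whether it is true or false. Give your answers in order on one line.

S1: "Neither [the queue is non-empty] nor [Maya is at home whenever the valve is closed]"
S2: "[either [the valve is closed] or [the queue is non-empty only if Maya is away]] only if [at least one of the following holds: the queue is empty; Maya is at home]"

Let Q = "the queue is empty" (F), R = "the valve is open" (F), P = "Maya is at home" (F).

S1: In symbols: ~Q nor (~R -> P)

~Q = ~F = T
~R = ~F = T
~R -> P = T -> F = F
~Q nor (~R -> P) = T nor F = F
Thus S1 is false.

S2: Formalization: (~R | (~Q -> ~P)) -> (Q | P)

~R = ~F = T
~Q = ~F = T
~P = ~F = T
~Q -> ~P = T -> T = T
~R | (~Q -> ~P) = T | T = T
Q | P = F | F = F
(~R | (~Q -> ~P)) -> (Q | P) = T -> F = F
Hence S2 is false.

S1 false / S2 false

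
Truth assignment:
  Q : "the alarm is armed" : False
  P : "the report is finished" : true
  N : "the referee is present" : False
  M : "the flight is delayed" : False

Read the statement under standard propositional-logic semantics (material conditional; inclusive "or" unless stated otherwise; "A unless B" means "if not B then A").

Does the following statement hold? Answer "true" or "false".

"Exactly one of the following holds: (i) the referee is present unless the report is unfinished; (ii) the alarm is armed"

False

This is (N ∨ ¬P) ⊕ Q.

¬P = ¬T = F
N ∨ ¬P = F ∨ F = F
(N ∨ ¬P) ⊕ Q = F ⊕ F = F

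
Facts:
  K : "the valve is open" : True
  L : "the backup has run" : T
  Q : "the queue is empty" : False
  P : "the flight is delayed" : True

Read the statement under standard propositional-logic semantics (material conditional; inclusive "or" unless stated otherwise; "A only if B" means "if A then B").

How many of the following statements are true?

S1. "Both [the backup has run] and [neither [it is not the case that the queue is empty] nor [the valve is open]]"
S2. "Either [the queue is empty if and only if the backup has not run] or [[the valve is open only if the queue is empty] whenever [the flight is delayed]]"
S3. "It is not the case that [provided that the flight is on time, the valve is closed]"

1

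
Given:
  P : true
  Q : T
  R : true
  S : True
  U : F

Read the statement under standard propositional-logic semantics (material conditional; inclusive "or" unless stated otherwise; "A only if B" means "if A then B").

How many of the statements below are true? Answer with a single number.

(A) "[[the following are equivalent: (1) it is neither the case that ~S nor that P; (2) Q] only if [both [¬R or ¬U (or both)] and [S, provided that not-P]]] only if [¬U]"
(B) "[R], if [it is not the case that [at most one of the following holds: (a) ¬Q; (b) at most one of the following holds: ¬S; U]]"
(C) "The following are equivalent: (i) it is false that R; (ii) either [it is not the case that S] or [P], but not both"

2

(A): In symbols: (((~S nor P) <-> Q) -> ((~R | ~U) & (~P -> S))) -> ~U

~S = ~T = F
~S nor P = F nor T = F
(~S nor P) <-> Q = F <-> T = F
~R = ~T = F
~U = ~F = T
~R | ~U = F | T = T
~P = ~T = F
~P -> S = F -> T = T
(~R | ~U) & (~P -> S) = T & T = T
((~S nor P) <-> Q) -> ((~R | ~U) & (~P -> S)) = F -> T = T
~U = ~F = T
(((~S nor P) <-> Q) -> ((~R | ~U) & (~P -> S))) -> ~U = T -> T = T
So (A) is true.

(B): In symbols: ~(~Q nand (~S nand U)) -> R

~Q = ~T = F
~S = ~T = F
~S nand U = F nand F = T
~Q nand (~S nand U) = F nand T = T
~(~Q nand (~S nand U)) = ~T = F
~(~Q nand (~S nand U)) -> R = F -> T = T
So (B) is true.

(C): In symbols: ~R <-> (~S xor P)

~R = ~T = F
~S = ~T = F
~S xor P = F xor T = T
~R <-> (~S xor P) = F <-> T = F
Thus (C) is false.

True statements: 2 ((A), (B)).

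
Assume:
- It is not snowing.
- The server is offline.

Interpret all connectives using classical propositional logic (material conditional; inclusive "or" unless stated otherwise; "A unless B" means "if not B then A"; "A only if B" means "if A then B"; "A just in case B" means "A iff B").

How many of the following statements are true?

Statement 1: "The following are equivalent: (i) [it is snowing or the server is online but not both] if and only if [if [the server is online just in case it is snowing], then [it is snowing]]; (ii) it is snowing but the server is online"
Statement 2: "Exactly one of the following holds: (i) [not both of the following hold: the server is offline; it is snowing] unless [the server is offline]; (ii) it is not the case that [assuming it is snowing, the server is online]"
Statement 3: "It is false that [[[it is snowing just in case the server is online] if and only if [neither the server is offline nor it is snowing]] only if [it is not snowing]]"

1

Let P = "it is snowing" (F), Q = "the server is online" (F).

Statement 1: Formalization: ((P ⊕ Q) ↔ ((Q ↔ P) → P)) ↔ (P ∧ Q)

P ⊕ Q = F ⊕ F = F
Q ↔ P = F ↔ F = T
(Q ↔ P) → P = T → F = F
(P ⊕ Q) ↔ ((Q ↔ P) → P) = F ↔ F = T
P ∧ Q = F ∧ F = F
((P ⊕ Q) ↔ ((Q ↔ P) → P)) ↔ (P ∧ Q) = T ↔ F = F
Thus Statement 1 is false.

Statement 2: Parsed as ((¬Q ↑ P) ∨ ¬Q) ⊕ ¬(P → Q)

¬Q = ¬F = T
¬Q ↑ P = T ↑ F = T
¬Q = ¬F = T
(¬Q ↑ P) ∨ ¬Q = T ∨ T = T
P → Q = F → F = T
¬(P → Q) = ¬T = F
((¬Q ↑ P) ∨ ¬Q) ⊕ ¬(P → Q) = T ⊕ F = T
Hence Statement 2 is true.

Statement 3: Formalization: ¬(((P ↔ Q) ↔ (¬Q ↓ P)) → ¬P)

P ↔ Q = F ↔ F = T
¬Q = ¬F = T
¬Q ↓ P = T ↓ F = F
(P ↔ Q) ↔ (¬Q ↓ P) = T ↔ F = F
¬P = ¬F = T
((P ↔ Q) ↔ (¬Q ↓ P)) → ¬P = F → T = T
¬(((P ↔ Q) ↔ (¬Q ↓ P)) → ¬P) = ¬T = F
Thus Statement 3 is false.

True statements: 1 (Statement 2).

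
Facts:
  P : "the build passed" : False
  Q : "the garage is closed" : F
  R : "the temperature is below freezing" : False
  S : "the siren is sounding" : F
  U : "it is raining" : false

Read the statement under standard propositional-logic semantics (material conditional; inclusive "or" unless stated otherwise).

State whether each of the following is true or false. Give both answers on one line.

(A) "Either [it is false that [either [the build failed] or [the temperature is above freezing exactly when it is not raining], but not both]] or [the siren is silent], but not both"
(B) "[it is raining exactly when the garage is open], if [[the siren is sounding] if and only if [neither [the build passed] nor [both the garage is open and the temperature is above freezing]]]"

(A) F / (B) F

(A): In symbols: not (not P xor (not R iff not U)) xor not S

not P = not False = True
not R = not False = True
not U = not False = True
not R iff not U = True iff True = True
not P xor (not R iff not U) = True xor True = False
not (not P xor (not R iff not U)) = not False = True
not S = not False = True
not (not P xor (not R iff not U)) xor not S = True xor True = False
Thus (A) is false.

(B): This is (S iff (P nor (not Q and not R))) -> (U iff not Q).

not Q = not False = True
not R = not False = True
not Q and not R = True and True = True
P nor (not Q and not R) = False nor True = False
S iff (P nor (not Q and not R)) = False iff False = True
not Q = not False = True
U iff not Q = False iff True = False
(S iff (P nor (not Q and not R))) -> (U iff not Q) = True -> False = False
Hence (B) is false.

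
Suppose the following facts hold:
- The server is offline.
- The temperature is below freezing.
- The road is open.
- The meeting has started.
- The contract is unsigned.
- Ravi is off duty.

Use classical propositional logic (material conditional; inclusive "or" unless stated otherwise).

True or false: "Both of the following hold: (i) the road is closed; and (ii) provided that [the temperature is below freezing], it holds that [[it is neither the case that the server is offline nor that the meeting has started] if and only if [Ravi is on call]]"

Let V = "the road is closed" (F), P = "the temperature is below freezing" (T), M = "the server is online" (F), L = "the meeting has started" (T), D = "Ravi is on call" (F).
Formalization: V & (P -> ((~M nor L) <-> D))

~M = ~F = T
~M nor L = T nor T = F
(~M nor L) <-> D = F <-> F = T
P -> ((~M nor L) <-> D) = T -> T = T
V & (P -> ((~M nor L) <-> D)) = F & T = F

The statement is false.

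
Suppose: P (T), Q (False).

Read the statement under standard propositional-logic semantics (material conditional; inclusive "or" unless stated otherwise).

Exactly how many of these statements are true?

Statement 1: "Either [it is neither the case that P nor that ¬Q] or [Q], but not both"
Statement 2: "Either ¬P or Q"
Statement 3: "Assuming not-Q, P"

Statement 1: In symbols: (P nor not Q) xor Q

not Q = not False = True
P nor not Q = True nor True = False
(P nor not Q) xor Q = False xor False = False
Thus Statement 1 is false.

Statement 2: Formalization: not P or Q

not P = not True = False
not P or Q = False or False = False
Hence Statement 2 is false.

Statement 3: Formalization: not Q -> P

not Q = not False = True
not Q -> P = True -> True = True
Hence Statement 3 is true.

1 of the 3 statements is true (Statement 3).

1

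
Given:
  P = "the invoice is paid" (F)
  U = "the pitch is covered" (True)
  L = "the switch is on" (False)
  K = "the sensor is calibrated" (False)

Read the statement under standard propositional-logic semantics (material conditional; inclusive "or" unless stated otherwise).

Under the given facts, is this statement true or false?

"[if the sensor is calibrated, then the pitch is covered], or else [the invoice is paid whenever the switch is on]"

True

Formalization: (K -> U) or (L -> P)

K -> U = False -> True = True
L -> P = False -> False = True
(K -> U) or (L -> P) = True or True = True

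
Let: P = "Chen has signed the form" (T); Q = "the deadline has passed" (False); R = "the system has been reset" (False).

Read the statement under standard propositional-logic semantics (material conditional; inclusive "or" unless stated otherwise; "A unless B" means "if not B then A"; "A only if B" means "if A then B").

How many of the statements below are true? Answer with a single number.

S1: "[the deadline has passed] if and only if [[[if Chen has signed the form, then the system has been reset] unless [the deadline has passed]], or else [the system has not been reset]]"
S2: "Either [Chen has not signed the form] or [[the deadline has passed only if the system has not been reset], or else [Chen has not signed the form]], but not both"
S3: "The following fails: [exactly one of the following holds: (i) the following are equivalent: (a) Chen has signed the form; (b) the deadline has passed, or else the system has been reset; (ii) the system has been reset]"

S1: Parsed as Q ↔ (((P → R) ∨ Q) ∨ ¬R)

P → R = T → F = F
(P → R) ∨ Q = F ∨ F = F
¬R = ¬F = T
((P → R) ∨ Q) ∨ ¬R = F ∨ T = T
Q ↔ (((P → R) ∨ Q) ∨ ¬R) = F ↔ T = F
Hence S1 is false.

S2: In symbols: ¬P ⊕ ((Q → ¬R) ∨ ¬P)

¬P = ¬T = F
¬R = ¬F = T
Q → ¬R = F → T = T
¬P = ¬T = F
(Q → ¬R) ∨ ¬P = T ∨ F = T
¬P ⊕ ((Q → ¬R) ∨ ¬P) = F ⊕ T = T
So S2 is true.

S3: Parsed as ¬((P ↔ (Q ∨ R)) ⊕ R)

Q ∨ R = F ∨ F = F
P ↔ (Q ∨ R) = T ↔ F = F
(P ↔ (Q ∨ R)) ⊕ R = F ⊕ F = F
¬((P ↔ (Q ∨ R)) ⊕ R) = ¬F = T
Thus S3 is true.

True statements: 2.

2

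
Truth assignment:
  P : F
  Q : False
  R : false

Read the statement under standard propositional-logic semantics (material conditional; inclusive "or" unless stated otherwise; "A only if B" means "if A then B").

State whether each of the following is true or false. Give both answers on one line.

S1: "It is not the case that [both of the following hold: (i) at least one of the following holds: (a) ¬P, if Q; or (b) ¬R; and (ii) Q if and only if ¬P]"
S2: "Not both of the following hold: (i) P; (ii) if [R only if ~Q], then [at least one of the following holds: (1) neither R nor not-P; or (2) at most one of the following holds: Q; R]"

S1 T / S2 T

S1: Formalization: not (((Q -> not P) or not R) and (Q iff not P))

not P = not False = True
Q -> not P = False -> True = True
not R = not False = True
(Q -> not P) or not R = True or True = True
not P = not False = True
Q iff not P = False iff True = False
((Q -> not P) or not R) and (Q iff not P) = True and False = False
not (((Q -> not P) or not R) and (Q iff not P)) = not False = True
Thus S1 is true.

S2: This is P nand ((R -> not Q) -> ((R nor not P) or (Q nand R))).

not Q = not False = True
R -> not Q = False -> True = True
not P = not False = True
R nor not P = False nor True = False
Q nand R = False nand False = True
(R nor not P) or (Q nand R) = False or True = True
(R -> not Q) -> ((R nor not P) or (Q nand R)) = True -> True = True
P nand ((R -> not Q) -> ((R nor not P) or (Q nand R))) = False nand True = True
Thus S2 is true.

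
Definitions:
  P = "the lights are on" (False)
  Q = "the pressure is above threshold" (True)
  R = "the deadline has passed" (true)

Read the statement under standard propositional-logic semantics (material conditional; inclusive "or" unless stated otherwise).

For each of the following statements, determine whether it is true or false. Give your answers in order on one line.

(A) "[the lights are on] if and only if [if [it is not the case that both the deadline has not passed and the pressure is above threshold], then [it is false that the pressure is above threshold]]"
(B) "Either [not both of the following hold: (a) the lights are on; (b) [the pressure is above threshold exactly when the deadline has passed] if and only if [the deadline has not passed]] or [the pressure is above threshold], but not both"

(A) T, (B) F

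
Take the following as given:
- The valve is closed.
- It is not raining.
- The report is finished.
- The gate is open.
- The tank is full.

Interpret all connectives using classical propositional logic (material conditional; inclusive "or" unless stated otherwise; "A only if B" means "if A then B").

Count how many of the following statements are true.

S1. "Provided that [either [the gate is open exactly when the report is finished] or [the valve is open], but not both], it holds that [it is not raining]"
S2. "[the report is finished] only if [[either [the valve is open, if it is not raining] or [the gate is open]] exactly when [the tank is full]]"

Let S = "the gate is open" (True), R = "the report is finished" (True), P = "the valve is open" (False), Q = "it is raining" (False), U = "the tank is full" (True).

S1: Formalization: ((S iff R) xor P) -> not Q

S iff R = True iff True = True
(S iff R) xor P = True xor False = True
not Q = not False = True
((S iff R) xor P) -> not Q = True -> True = True
Thus S1 is true.

S2: In symbols: R -> (((not Q -> P) or S) iff U)

not Q = not False = True
not Q -> P = True -> False = False
(not Q -> P) or S = False or True = True
((not Q -> P) or S) iff U = True iff True = True
R -> (((not Q -> P) or S) iff U) = True -> True = True
Hence S2 is true.

2 of the 2 statements are true.

2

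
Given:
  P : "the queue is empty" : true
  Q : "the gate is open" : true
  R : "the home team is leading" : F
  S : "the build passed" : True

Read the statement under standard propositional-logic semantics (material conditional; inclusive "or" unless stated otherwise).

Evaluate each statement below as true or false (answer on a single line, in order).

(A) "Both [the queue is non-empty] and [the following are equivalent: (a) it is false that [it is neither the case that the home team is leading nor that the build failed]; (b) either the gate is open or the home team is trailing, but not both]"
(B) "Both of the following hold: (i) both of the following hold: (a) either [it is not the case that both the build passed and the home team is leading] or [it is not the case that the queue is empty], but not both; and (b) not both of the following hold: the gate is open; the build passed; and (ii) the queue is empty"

(A): Parsed as ~P & (~(R nor ~S) <-> (Q xor ~R))

~P = ~T = F
~S = ~T = F
R nor ~S = F nor F = T
~(R nor ~S) = ~T = F
~R = ~F = T
Q xor ~R = T xor T = F
~(R nor ~S) <-> (Q xor ~R) = F <-> F = T
~P & (~(R nor ~S) <-> (Q xor ~R)) = F & T = F
So (A) is false.

(B): In symbols: (((S nand R) xor ~P) & (Q nand S)) & P

S nand R = T nand F = T
~P = ~T = F
(S nand R) xor ~P = T xor F = T
Q nand S = T nand T = F
((S nand R) xor ~P) & (Q nand S) = T & F = F
(((S nand R) xor ~P) & (Q nand S)) & P = F & T = F
So (B) is false.

(A) False, (B) False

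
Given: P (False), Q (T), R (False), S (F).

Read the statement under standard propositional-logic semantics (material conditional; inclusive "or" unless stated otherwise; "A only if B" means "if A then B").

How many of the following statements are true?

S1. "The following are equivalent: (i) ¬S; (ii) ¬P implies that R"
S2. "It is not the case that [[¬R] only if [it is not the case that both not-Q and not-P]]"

S1: Formalization: ~S <-> (~P -> R)

~S = ~F = T
~P = ~F = T
~P -> R = T -> F = F
~S <-> (~P -> R) = T <-> F = F
So S1 is false.

S2: This is ~(~R -> (~Q nand ~P)).

~R = ~F = T
~Q = ~T = F
~P = ~F = T
~Q nand ~P = F nand T = T
~R -> (~Q nand ~P) = T -> T = T
~(~R -> (~Q nand ~P)) = ~T = F
Thus S2 is false.

True statements: 0 (none).

0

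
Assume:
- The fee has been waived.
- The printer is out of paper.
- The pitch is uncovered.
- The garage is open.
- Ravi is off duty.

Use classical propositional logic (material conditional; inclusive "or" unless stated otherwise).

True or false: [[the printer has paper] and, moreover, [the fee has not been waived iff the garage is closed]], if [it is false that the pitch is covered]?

False.

Let M = "the pitch is covered" (F), Q = "the printer has paper" (F), G = "the fee has been waived" (T), H = "the garage is closed" (F).
In symbols: ¬M → (Q ∧ (¬G ↔ H))

¬M = ¬F = T
¬G = ¬T = F
¬G ↔ H = F ↔ F = T
Q ∧ (¬G ↔ H) = F ∧ T = F
¬M → (Q ∧ (¬G ↔ H)) = T → F = F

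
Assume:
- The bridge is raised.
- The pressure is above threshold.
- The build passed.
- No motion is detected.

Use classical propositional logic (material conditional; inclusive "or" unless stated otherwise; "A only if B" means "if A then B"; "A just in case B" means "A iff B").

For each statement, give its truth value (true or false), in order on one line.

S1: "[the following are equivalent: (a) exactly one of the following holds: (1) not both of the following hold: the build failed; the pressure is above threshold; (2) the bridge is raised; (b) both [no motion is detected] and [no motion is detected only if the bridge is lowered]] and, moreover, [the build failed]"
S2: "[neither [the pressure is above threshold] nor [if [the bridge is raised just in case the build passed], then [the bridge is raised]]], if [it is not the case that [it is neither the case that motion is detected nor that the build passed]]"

Let R = "the build passed" (T), S = "the pressure is above threshold" (T), Q = "the bridge is raised" (T), V = "motion is detected" (F).

S1: In symbols: (((¬R ↑ S) ⊕ Q) ↔ (¬V ∧ (¬V → ¬Q))) ∧ ¬R

¬R = ¬T = F
¬R ↑ S = F ↑ T = T
(¬R ↑ S) ⊕ Q = T ⊕ T = F
¬V = ¬F = T
¬V = ¬F = T
¬Q = ¬T = F
¬V → ¬Q = T → F = F
¬V ∧ (¬V → ¬Q) = T ∧ F = F
((¬R ↑ S) ⊕ Q) ↔ (¬V ∧ (¬V → ¬Q)) = F ↔ F = T
¬R = ¬T = F
(((¬R ↑ S) ⊕ Q) ↔ (¬V ∧ (¬V → ¬Q))) ∧ ¬R = T ∧ F = F
So S1 is false.

S2: This is ¬(V ↓ R) → (S ↓ ((Q ↔ R) → Q)).

V ↓ R = F ↓ T = F
¬(V ↓ R) = ¬F = T
Q ↔ R = T ↔ T = T
(Q ↔ R) → Q = T → T = T
S ↓ ((Q ↔ R) → Q) = T ↓ T = F
¬(V ↓ R) → (S ↓ ((Q ↔ R) → Q)) = T → F = F
So S2 is false.

S1 F, S2 F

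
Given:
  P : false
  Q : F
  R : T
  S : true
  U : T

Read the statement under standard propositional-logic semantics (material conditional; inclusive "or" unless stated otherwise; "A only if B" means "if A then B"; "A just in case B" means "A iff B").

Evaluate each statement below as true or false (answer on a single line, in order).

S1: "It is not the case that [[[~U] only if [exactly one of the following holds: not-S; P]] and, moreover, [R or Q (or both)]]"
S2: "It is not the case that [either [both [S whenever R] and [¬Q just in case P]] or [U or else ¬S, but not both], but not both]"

S1 F, S2 F

S1: In symbols: ¬((¬U → (¬S ⊕ P)) ∧ (R ∨ Q))

¬U = ¬T = F
¬S = ¬T = F
¬S ⊕ P = F ⊕ F = F
¬U → (¬S ⊕ P) = F → F = T
R ∨ Q = T ∨ F = T
(¬U → (¬S ⊕ P)) ∧ (R ∨ Q) = T ∧ T = T
¬((¬U → (¬S ⊕ P)) ∧ (R ∨ Q)) = ¬T = F
Thus S1 is false.

S2: Parsed as ¬(((R → S) ∧ (¬Q ↔ P)) ⊕ (U ⊕ ¬S))

R → S = T → T = T
¬Q = ¬F = T
¬Q ↔ P = T ↔ F = F
(R → S) ∧ (¬Q ↔ P) = T ∧ F = F
¬S = ¬T = F
U ⊕ ¬S = T ⊕ F = T
((R → S) ∧ (¬Q ↔ P)) ⊕ (U ⊕ ¬S) = F ⊕ T = T
¬(((R → S) ∧ (¬Q ↔ P)) ⊕ (U ⊕ ¬S)) = ¬T = F
Thus S2 is false.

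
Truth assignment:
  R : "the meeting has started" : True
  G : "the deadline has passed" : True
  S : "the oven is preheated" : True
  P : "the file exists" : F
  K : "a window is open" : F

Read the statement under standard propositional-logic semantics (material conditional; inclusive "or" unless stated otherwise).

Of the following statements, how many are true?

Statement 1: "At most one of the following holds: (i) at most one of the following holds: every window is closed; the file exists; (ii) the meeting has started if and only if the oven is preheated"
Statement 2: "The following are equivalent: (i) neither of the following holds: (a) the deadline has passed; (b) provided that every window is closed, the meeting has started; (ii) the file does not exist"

Statement 1: Formalization: (not K nand P) nand (R iff S)

not K = not False = True
not K nand P = True nand False = True
R iff S = True iff True = True
(not K nand P) nand (R iff S) = True nand True = False
Thus Statement 1 is false.

Statement 2: This is (G nor (not K -> R)) iff not P.

not K = not False = True
not K -> R = True -> True = True
G nor (not K -> R) = True nor True = False
not P = not False = True
(G nor (not K -> R)) iff not P = False iff True = False
Hence Statement 2 is false.

True statements: 0 (none).

0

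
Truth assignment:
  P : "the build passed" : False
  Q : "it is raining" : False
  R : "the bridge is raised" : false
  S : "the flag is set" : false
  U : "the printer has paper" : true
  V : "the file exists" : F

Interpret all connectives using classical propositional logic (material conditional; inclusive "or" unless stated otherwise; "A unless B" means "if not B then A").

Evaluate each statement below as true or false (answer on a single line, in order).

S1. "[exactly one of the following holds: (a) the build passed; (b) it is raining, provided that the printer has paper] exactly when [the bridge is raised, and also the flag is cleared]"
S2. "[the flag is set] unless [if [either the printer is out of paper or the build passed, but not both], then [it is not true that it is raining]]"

S1 true / S2 true

S1: Formalization: (P xor (U -> Q)) <-> (R & ~S)

U -> Q = T -> F = F
P xor (U -> Q) = F xor F = F
~S = ~F = T
R & ~S = F & T = F
(P xor (U -> Q)) <-> (R & ~S) = F <-> F = T
Thus S1 is true.

S2: This is S | ((~U xor P) -> ~Q).

~U = ~T = F
~U xor P = F xor F = F
~Q = ~F = T
(~U xor P) -> ~Q = F -> T = T
S | ((~U xor P) -> ~Q) = F | T = T
Hence S2 is true.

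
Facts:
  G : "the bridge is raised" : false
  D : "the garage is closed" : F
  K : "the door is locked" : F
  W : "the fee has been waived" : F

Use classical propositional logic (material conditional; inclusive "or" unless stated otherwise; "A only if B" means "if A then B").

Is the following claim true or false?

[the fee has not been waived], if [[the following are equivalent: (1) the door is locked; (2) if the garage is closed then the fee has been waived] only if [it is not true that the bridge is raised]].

Values: K=F, D=F, W=F, G=F.
Formalization: ((K <-> (D -> W)) -> ~G) -> ~W

D -> W = F -> F = T
K <-> (D -> W) = F <-> T = F
~G = ~F = T
(K <-> (D -> W)) -> ~G = F -> T = T
~W = ~F = T
((K <-> (D -> W)) -> ~G) -> ~W = T -> T = T

True.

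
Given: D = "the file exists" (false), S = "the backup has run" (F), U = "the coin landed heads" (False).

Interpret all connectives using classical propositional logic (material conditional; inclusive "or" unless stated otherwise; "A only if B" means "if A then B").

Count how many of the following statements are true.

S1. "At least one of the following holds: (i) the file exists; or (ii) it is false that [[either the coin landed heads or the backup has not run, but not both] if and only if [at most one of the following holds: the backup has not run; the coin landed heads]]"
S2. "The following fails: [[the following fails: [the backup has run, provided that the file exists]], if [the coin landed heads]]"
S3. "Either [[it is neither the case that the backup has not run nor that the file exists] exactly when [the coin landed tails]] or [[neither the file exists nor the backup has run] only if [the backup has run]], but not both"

0

S1: This is D ∨ ¬((U ⊕ ¬S) ↔ (¬S ↑ U)).

¬S = ¬F = T
U ⊕ ¬S = F ⊕ T = T
¬S = ¬F = T
¬S ↑ U = T ↑ F = T
(U ⊕ ¬S) ↔ (¬S ↑ U) = T ↔ T = T
¬((U ⊕ ¬S) ↔ (¬S ↑ U)) = ¬T = F
D ∨ ¬((U ⊕ ¬S) ↔ (¬S ↑ U)) = F ∨ F = F
So S1 is false.

S2: This is ¬(U → ¬(D → S)).

D → S = F → F = T
¬(D → S) = ¬T = F
U → ¬(D → S) = F → F = T
¬(U → ¬(D → S)) = ¬T = F
Hence S2 is false.

S3: This is ((¬S ↓ D) ↔ ¬U) ⊕ ((D ↓ S) → S).

¬S = ¬F = T
¬S ↓ D = T ↓ F = F
¬U = ¬F = T
(¬S ↓ D) ↔ ¬U = F ↔ T = F
D ↓ S = F ↓ F = T
(D ↓ S) → S = T → F = F
((¬S ↓ D) ↔ ¬U) ⊕ ((D ↓ S) → S) = F ⊕ F = F
Thus S3 is false.

True statements: 0 (none).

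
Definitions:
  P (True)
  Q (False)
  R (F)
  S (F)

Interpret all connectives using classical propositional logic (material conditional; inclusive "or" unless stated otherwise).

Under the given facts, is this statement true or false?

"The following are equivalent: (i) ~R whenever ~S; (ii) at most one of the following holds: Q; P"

true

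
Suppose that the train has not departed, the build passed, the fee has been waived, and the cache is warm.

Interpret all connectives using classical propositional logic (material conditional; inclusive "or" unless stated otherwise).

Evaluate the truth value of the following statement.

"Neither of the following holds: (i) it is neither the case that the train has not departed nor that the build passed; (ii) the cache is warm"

False.

Let P = "the train has departed" (F), Q = "the build passed" (T), S = "the cache is warm" (T).
In symbols: (~P nor Q) nor S

~P = ~F = T
~P nor Q = T nor T = F
(~P nor Q) nor S = F nor T = F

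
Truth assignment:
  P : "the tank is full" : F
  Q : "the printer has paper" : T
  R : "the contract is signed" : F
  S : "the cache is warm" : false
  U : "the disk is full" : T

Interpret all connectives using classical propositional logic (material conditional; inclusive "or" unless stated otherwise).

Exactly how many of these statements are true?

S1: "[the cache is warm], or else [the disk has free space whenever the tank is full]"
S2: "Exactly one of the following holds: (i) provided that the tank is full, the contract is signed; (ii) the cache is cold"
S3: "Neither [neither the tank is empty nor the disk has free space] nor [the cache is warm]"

S1: This is S | (P -> ~U).

~U = ~T = F
P -> ~U = F -> F = T
S | (P -> ~U) = F | T = T
So S1 is true.

S2: In symbols: (P -> R) xor ~S

P -> R = F -> F = T
~S = ~F = T
(P -> R) xor ~S = T xor T = F
Thus S2 is false.

S3: In symbols: (~P nor ~U) nor S

~P = ~F = T
~U = ~T = F
~P nor ~U = T nor F = F
(~P nor ~U) nor S = F nor F = T
Thus S3 is true.

2 of the 3 statements are true (S1, S3).

2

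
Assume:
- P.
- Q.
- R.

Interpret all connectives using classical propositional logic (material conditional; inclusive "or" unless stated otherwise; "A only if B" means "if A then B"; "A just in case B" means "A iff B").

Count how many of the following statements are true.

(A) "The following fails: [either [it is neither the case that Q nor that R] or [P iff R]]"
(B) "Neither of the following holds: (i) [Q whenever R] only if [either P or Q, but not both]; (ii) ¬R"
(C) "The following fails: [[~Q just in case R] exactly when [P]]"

2

(A): Formalization: ¬((Q ↓ R) ∨ (P ↔ R))

Q ↓ R = T ↓ T = F
P ↔ R = T ↔ T = T
(Q ↓ R) ∨ (P ↔ R) = F ∨ T = T
¬((Q ↓ R) ∨ (P ↔ R)) = ¬T = F
Thus (A) is false.

(B): Formalization: ((R → Q) → (P ⊕ Q)) ↓ ¬R

R → Q = T → T = T
P ⊕ Q = T ⊕ T = F
(R → Q) → (P ⊕ Q) = T → F = F
¬R = ¬T = F
((R → Q) → (P ⊕ Q)) ↓ ¬R = F ↓ F = T
So (B) is true.

(C): Parsed as ¬((¬Q ↔ R) ↔ P)

¬Q = ¬T = F
¬Q ↔ R = F ↔ T = F
(¬Q ↔ R) ↔ P = F ↔ T = F
¬((¬Q ↔ R) ↔ P) = ¬F = T
Thus (C) is true.

2 of the 3 statements are true ((B), (C)).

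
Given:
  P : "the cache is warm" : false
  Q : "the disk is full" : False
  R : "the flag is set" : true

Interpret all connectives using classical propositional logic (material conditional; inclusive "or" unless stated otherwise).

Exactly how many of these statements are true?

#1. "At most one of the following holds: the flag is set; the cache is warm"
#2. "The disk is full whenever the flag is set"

#1: In symbols: R nand P

R nand P = True nand False = True
Thus #1 is true.

#2: In symbols: R -> Q

R -> Q = True -> False = False
So #2 is false.

Count: 1.

1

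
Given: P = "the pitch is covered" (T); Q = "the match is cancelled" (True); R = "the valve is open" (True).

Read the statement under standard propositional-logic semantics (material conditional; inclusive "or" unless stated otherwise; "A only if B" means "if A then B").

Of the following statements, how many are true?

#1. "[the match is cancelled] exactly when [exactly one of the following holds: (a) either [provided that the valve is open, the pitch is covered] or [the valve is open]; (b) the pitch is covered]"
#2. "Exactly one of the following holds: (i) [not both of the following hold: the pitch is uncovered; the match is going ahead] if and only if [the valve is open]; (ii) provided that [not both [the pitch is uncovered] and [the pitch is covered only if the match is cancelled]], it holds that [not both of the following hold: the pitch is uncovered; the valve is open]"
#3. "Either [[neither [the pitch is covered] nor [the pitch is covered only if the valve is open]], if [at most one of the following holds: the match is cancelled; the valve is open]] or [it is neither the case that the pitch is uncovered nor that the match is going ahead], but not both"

0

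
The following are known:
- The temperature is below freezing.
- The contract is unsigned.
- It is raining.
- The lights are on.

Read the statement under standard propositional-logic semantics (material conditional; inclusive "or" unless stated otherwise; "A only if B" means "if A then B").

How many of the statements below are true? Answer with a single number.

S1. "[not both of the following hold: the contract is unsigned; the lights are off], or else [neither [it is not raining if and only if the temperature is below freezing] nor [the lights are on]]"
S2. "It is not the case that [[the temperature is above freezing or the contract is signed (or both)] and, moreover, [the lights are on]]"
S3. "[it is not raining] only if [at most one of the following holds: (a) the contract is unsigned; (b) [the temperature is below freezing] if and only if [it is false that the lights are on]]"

Let R = "the contract is signed" (F), G = "the lights are on" (T), L = "it is raining" (T), Q = "the temperature is below freezing" (T).

S1: Parsed as (~R nand ~G) | ((~L <-> Q) nor G)

~R = ~F = T
~G = ~T = F
~R nand ~G = T nand F = T
~L = ~T = F
~L <-> Q = F <-> T = F
(~L <-> Q) nor G = F nor T = F
(~R nand ~G) | ((~L <-> Q) nor G) = T | F = T
So S1 is true.

S2: In symbols: ~((~Q | R) & G)

~Q = ~T = F
~Q | R = F | F = F
(~Q | R) & G = F & T = F
~((~Q | R) & G) = ~F = T
Thus S2 is true.

S3: Formalization: ~L -> (~R nand (Q <-> ~G))

~L = ~T = F
~R = ~F = T
~G = ~T = F
Q <-> ~G = T <-> F = F
~R nand (Q <-> ~G) = T nand F = T
~L -> (~R nand (Q <-> ~G)) = F -> T = T
Thus S3 is true.

Count: 3.

3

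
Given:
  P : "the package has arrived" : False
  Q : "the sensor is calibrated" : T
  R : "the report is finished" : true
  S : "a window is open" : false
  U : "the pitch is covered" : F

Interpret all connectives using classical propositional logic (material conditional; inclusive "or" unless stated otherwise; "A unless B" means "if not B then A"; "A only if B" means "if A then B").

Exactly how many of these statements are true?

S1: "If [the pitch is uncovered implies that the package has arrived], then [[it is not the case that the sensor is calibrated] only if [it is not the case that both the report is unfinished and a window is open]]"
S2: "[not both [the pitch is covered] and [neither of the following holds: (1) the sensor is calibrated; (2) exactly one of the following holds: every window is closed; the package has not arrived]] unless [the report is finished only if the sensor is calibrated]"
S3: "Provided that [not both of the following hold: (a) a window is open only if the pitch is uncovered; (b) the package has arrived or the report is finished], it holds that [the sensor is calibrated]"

3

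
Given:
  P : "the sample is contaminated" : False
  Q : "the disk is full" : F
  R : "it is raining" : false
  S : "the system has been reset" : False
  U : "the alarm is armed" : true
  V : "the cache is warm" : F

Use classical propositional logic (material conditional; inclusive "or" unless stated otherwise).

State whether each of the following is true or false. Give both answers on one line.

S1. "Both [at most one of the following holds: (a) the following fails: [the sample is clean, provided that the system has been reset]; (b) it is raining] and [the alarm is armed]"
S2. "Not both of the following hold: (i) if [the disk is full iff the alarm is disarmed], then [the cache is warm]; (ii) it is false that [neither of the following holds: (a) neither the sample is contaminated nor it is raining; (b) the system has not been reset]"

S1 T / S2 T

S1: This is (~(S -> ~P) nand R) & U.

~P = ~F = T
S -> ~P = F -> T = T
~(S -> ~P) = ~T = F
~(S -> ~P) nand R = F nand F = T
(~(S -> ~P) nand R) & U = T & T = T
Thus S1 is true.

S2: In symbols: ((Q <-> ~U) -> V) nand ~((P nor R) nor ~S)

~U = ~T = F
Q <-> ~U = F <-> F = T
(Q <-> ~U) -> V = T -> F = F
P nor R = F nor F = T
~S = ~F = T
(P nor R) nor ~S = T nor T = F
~((P nor R) nor ~S) = ~F = T
((Q <-> ~U) -> V) nand ~((P nor R) nor ~S) = F nand T = T
Hence S2 is true.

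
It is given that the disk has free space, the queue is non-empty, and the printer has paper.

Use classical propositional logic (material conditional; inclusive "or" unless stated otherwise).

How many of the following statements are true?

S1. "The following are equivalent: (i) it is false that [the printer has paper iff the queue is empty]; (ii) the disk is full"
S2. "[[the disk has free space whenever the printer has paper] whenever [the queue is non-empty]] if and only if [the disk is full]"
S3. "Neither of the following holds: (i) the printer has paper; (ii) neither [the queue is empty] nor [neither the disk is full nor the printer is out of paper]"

Let R = "the printer has paper" (T), Q = "the queue is empty" (F), P = "the disk is full" (F).

S1: Formalization: ¬(R ↔ Q) ↔ P

R ↔ Q = T ↔ F = F
¬(R ↔ Q) = ¬F = T
¬(R ↔ Q) ↔ P = T ↔ F = F
Hence S1 is false.

S2: Formalization: (¬Q → (R → ¬P)) ↔ P

¬Q = ¬F = T
¬P = ¬F = T
R → ¬P = T → T = T
¬Q → (R → ¬P) = T → T = T
(¬Q → (R → ¬P)) ↔ P = T ↔ F = F
Thus S2 is false.

S3: This is R ↓ (Q ↓ (P ↓ ¬R)).

¬R = ¬T = F
P ↓ ¬R = F ↓ F = T
Q ↓ (P ↓ ¬R) = F ↓ T = F
R ↓ (Q ↓ (P ↓ ¬R)) = T ↓ F = F
So S3 is false.

0 of the 3 statements are true (none).

0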